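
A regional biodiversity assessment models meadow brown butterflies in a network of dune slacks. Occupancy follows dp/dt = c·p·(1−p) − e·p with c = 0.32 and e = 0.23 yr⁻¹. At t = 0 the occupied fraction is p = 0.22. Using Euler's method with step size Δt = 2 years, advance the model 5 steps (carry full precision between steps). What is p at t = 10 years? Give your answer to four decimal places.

Update rule: p ← p + [c·p·(1−p) − e·p]·Δt with Δt = 2.
p: 0.22000 → 0.22862  (Δp = +0.00862)
p: 0.22862 → 0.23632  (Δp = +0.00770)
p: 0.23632 → 0.24312  (Δp = +0.00679)
p: 0.24312 → 0.24905  (Δp = +0.00593)
p: 0.24905 → 0.25418  (Δp = +0.00513)

0.2542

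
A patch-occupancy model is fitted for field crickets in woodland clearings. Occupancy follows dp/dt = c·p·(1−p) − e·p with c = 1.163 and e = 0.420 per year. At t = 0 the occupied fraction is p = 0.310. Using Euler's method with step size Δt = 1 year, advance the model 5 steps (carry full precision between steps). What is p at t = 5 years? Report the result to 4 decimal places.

0.6356

Update rule: p ← p + [c·p·(1−p) − e·p]·Δt with Δt = 1.
t = 1: p = 0.31000 + (+0.11857) = 0.42857
t = 2: p = 0.42857 + (+0.10482) = 0.53338
t = 3: p = 0.53338 + (+0.06543) = 0.59882
t = 4: p = 0.59882 + (+0.02789) = 0.62671
t = 5: p = 0.62671 + (+0.00886) = 0.63557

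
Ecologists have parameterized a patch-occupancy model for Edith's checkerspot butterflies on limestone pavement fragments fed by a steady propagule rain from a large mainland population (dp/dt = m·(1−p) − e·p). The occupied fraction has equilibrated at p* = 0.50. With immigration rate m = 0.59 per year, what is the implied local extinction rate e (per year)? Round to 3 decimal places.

0.590

At equilibrium m(1−p*) = e·p*, so e = m(1−p*)/p*.
e = 0.59 × 0.5000 / 0.50 = 0.5900.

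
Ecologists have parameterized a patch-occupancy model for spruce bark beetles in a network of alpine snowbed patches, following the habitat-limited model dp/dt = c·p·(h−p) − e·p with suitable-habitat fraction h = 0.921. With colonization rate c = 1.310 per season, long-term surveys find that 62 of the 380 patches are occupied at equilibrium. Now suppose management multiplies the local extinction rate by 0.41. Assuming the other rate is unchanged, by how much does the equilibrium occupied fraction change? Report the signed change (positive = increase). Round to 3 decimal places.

Observed p* = 62/380 = 0.16316.
Balance c(h−p*) = e gives e = 1.310×(0.921 − 0.16316) = 0.99277.
New p* = 0.921 − e/c = 0.921 − 0.40704/1.31000 = 0.61028.
Δp* = 0.61028 − 0.16316 = +0.44712.

0.447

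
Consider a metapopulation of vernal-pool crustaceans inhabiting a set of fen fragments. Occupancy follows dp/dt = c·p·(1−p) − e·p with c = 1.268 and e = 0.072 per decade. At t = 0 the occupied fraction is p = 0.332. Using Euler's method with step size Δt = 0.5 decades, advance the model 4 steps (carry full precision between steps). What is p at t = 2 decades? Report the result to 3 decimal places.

Update rule: p ← p + [c·p·(1−p) − e·p]·Δt with Δt = 0.5.
  1  |  dp/dt·Δt = +0.128654  |  p_1 = 0.460654
  2  |  dp/dt·Δt = +0.140935  |  p_2 = 0.601589
  3  |  dp/dt·Δt = +0.130300  |  p_3 = 0.731889
  4  |  dp/dt·Δt = +0.098060  |  p_4 = 0.829949

0.830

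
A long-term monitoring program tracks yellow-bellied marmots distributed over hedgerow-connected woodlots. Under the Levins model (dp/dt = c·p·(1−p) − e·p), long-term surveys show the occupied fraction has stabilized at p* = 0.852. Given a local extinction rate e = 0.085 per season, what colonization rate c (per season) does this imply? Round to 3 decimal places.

0.574

At equilibrium c(1−p*) = e, so c = e/(1−p*).
c = 0.085/(1 − 0.852) = 0.085/0.1480 = 0.5743.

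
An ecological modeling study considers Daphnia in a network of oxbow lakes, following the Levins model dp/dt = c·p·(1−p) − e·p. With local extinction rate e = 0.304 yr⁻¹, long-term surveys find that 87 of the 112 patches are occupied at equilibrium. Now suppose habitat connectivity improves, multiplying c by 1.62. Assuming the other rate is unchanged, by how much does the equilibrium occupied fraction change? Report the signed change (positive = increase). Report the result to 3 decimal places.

0.085

Observed p* = 87/112 = 0.77679.
Balance c(1−p*) = e gives c = e/(1 − 0.77679) = 0.304/0.22321 = 1.36195.
New p* = 1 − e/c = 1 − 0.30400/2.20636 = 0.86222.
Δp* = 0.86222 − 0.77679 = +0.08543.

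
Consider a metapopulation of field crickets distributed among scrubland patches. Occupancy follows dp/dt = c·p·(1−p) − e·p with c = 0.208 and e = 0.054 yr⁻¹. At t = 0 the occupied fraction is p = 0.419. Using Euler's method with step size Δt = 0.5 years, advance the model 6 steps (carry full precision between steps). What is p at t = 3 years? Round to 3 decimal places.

0.500

Update rule: p ← p + [c·p·(1−p) − e·p]·Δt with Δt = 0.5.
p: 0.41900 → 0.43300  (Δp = +0.01400)
p: 0.43300 → 0.44685  (Δp = +0.01384)
p: 0.44685 → 0.46049  (Δp = +0.01364)
p: 0.46049 → 0.47389  (Δp = +0.01340)
p: 0.47389 → 0.48703  (Δp = +0.01313)
p: 0.48703 → 0.49986  (Δp = +0.01283)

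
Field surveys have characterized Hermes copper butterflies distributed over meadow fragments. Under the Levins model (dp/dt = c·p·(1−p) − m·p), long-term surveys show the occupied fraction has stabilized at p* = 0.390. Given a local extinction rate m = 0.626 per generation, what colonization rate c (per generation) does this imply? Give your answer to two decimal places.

1.03

At equilibrium c(1−p*) = m, so c = m/(1−p*).
c = 0.626/(1 − 0.390) = 0.626/0.6100 = 1.0262.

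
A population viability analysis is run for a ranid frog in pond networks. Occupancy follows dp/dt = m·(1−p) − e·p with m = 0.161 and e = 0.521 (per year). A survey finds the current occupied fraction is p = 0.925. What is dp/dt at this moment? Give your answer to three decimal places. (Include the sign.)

-0.470

Colonization term: m·(1−p) = 0.161×0.0750 = 0.01207.
Extinction term: e·p = 0.48193.
dp/dt = 0.01207 − 0.48193 = -0.46985.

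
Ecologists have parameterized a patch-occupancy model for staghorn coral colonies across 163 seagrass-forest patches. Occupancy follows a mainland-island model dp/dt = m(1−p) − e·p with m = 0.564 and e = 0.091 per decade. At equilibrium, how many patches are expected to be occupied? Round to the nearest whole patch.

p* = m/(m+e) = 0.564/0.6550 = 0.8611.
Expected occupied patches = N × p* = 163 × 0.8611 = 140.35 ≈ 140.

140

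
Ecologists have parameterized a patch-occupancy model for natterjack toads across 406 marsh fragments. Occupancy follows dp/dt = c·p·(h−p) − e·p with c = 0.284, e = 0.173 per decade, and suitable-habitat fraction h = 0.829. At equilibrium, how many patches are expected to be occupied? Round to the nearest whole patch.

p* = h − e/c = 0.829 − 0.6092 = 0.2198.
Expected occupied patches = N × p* = 406 × 0.2198 = 89.26 ≈ 89.

89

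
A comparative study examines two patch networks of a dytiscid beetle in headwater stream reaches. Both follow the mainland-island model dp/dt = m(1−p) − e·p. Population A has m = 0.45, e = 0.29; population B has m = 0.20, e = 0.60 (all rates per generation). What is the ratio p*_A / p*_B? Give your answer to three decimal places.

A: p*_A = m/(m+e) = 0.45/0.7400 = 0.6081.
B: p*_B = 0.20/0.8000 = 0.2500.
p*_A / p*_B = 0.6081/0.2500 = 2.4324.

2.432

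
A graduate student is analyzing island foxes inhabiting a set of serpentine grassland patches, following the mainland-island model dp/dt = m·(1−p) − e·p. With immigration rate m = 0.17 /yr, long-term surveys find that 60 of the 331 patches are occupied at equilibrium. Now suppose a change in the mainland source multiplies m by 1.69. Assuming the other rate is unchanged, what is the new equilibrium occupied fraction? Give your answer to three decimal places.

Observed p* = 60/331 = 0.18127.
Balance m(1−p*) = e·p* gives e = m(1−p*)/p* = 0.17×0.81873/0.18127 = 0.76783.
New p* = m/(m+e) = 0.28730/(0.28730+0.76783) = 0.27229.

0.272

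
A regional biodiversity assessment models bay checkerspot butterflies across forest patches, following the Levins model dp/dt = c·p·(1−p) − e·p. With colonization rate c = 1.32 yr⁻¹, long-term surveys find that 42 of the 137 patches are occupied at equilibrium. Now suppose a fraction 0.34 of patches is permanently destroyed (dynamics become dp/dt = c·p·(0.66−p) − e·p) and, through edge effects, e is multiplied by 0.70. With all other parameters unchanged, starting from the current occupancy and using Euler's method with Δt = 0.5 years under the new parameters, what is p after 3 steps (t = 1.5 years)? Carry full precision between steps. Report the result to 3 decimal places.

Observed p* = 42/137 = 0.30657.
Balance c(1−p*) = e gives e = 1.32×(1 − 0.30657) = 0.91533.
Starting from p₀ = 0.30657; update p ← p + (dp/dt)·Δt with the new parameters.
p: 0.30657 → 0.27987  (Δp = -0.02670)
p: 0.27987 → 0.26042  (Δp = -0.01944)
p: 0.26042 → 0.24567  (Δp = -0.01475)

0.246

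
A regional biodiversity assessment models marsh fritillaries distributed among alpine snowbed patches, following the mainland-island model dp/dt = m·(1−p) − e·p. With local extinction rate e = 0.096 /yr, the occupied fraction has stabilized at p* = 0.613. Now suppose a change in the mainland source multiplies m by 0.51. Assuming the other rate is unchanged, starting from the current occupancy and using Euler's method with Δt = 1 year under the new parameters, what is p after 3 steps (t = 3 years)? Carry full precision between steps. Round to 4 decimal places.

0.5406

Balance m(1−p*) = e·p* gives m = e·p*/(1−p*) = 0.096×0.61300/0.38700 = 0.15206.
Starting from p₀ = 0.61300; update p ← p + (dp/dt)·Δt with the new parameters.
t = 1: p = 0.61300 + (-0.02884) = 0.58416
t = 2: p = 0.58416 + (-0.02383) = 0.56033
t = 3: p = 0.56033 + (-0.01970) = 0.54064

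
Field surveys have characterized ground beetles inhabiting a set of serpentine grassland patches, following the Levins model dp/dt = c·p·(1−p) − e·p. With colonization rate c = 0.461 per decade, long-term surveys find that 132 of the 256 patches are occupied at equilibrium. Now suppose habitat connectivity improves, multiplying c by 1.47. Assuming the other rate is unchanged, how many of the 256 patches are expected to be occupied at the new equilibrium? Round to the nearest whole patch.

Observed p* = 132/256 = 0.51562.
Balance c(1−p*) = e gives e = 0.461×(1 − 0.51562) = 0.22330.
New p* = 1 − e/c = 1 − 0.22330/0.67767 = 0.67049.
Expected occupied = 256 × 0.67049 = 171.65 ≈ 172.

172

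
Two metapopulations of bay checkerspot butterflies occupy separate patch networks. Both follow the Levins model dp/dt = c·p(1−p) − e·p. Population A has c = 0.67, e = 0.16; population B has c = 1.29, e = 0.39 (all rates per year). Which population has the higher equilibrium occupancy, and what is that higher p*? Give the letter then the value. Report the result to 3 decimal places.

A, 0.761

A: p*_A = 1 − 0.16/0.67 = 0.7612.
B: p*_B = 1 − 0.39/1.29 = 0.6977.
A is higher at 0.7612.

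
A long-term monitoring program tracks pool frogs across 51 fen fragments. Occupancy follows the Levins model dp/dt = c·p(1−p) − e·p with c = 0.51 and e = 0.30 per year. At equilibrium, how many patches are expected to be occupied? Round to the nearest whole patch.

p* = 1 − e/c = 1 − 0.30/0.51 = 0.4118.
Expected occupied patches = N × p* = 51 × 0.4118 = 21.00 ≈ 21.

21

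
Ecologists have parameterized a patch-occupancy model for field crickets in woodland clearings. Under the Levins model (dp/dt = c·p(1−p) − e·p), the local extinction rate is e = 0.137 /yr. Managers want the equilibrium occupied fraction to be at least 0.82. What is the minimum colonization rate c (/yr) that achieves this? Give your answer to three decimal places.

p* = 1 − e/c ≥ 0.82 requires e/c ≤ 0.1800, i.e. c ≥ e/0.1800.
c_min = 0.137/0.1800 = 0.7611.

0.761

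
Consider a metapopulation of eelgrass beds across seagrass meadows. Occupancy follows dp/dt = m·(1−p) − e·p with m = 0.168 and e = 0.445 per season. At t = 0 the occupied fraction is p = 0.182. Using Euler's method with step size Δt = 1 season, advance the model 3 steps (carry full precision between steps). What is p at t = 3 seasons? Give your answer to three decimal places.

0.269

Update rule: p ← p + [m·(1−p) − e·p]·Δt with Δt = 1.
t = 1: p = 0.18200 + (+0.05643) = 0.23843
t = 2: p = 0.23843 + (+0.02184) = 0.26027
t = 3: p = 0.26027 + (+0.00845) = 0.26873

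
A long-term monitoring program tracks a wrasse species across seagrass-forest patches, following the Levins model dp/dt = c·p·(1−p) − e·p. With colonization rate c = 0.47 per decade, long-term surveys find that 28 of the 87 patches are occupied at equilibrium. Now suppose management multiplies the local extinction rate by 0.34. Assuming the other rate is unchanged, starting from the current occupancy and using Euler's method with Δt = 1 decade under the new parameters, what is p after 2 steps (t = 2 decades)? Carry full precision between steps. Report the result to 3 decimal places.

Observed p* = 28/87 = 0.32184.
Balance c(1−p*) = e gives e = 0.47×(1 − 0.32184) = 0.31874.
Starting from p₀ = 0.32184; update p ← p + (dp/dt)·Δt with the new parameters.
t = 1: p = 0.32184 + (+0.06770) = 0.38954
t = 2: p = 0.38954 + (+0.06955) = 0.45909

0.459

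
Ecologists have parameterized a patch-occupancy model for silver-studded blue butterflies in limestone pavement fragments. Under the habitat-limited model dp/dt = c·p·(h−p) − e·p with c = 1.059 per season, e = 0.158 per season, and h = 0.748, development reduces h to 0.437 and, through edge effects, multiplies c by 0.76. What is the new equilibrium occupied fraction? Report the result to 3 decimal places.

Before: p* = h − e/c = 0.748 − 0.158/1.059 = 0.748 − 0.1492 = 0.5988.
After: c = 0.80484, e = 0.158, h = 0.437; p* = 0.437 − 0.158/0.80484 = 0.2407.

0.241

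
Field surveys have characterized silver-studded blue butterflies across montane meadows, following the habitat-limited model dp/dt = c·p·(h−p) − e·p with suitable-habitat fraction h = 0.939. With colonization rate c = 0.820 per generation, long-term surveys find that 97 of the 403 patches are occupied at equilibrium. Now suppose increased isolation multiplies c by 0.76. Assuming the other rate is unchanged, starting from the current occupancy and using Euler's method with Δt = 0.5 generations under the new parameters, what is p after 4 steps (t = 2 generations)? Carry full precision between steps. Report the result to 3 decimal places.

0.187

Observed p* = 97/403 = 0.24069.
Balance c(h−p*) = e gives e = 0.820×(0.939 − 0.24069) = 0.57261.
Starting from p₀ = 0.24069; update p ← p + (dp/dt)·Δt with the new parameters.
t = 0.5: p = 0.24069 + (-0.01654) = 0.22416
t = 1: p = 0.22416 + (-0.01425) = 0.20991
t = 1.5: p = 0.20991 + (-0.01241) = 0.19750
t = 2: p = 0.19750 + (-0.01091) = 0.18659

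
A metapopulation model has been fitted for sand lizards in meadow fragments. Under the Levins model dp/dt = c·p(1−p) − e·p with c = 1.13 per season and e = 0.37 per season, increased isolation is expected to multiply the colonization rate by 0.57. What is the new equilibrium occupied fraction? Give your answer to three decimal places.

0.426

Before: p* = 1 − 0.37/1.13 = 0.6726.
After the change, c = 0.6441, e = 0.37, so p* = 1 − 0.37/0.6441 = 0.4256.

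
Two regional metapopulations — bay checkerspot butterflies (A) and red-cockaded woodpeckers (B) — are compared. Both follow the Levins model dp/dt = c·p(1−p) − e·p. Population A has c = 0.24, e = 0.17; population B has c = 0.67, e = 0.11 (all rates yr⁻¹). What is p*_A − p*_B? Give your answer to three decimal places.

-0.544

A: p*_A = 1 − 0.17/0.24 = 0.2917.
B: p*_B = 1 − 0.11/0.67 = 0.8358.
p*_A − p*_B = 0.2917 − 0.8358 = -0.5442.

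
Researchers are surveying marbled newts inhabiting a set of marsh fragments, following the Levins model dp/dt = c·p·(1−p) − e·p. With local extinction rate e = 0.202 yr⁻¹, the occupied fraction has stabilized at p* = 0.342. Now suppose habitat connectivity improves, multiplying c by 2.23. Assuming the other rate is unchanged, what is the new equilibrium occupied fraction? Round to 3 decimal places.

Balance c(1−p*) = e gives c = e/(1 − 0.34200) = 0.202/0.65800 = 0.30699.
New p* = 1 − e/c = 1 − 0.20200/0.68459 = 0.70493.

0.705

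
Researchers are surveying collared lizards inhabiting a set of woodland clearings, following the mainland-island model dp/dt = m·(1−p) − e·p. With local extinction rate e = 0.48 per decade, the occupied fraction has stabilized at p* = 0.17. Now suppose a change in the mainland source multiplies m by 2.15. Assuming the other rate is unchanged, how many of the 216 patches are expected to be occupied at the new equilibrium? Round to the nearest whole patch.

66

Balance m(1−p*) = e·p* gives m = e·p*/(1−p*) = 0.48×0.17000/0.83000 = 0.09831.
New p* = m/(m+e) = 0.21137/(0.21137+0.48000) = 0.30573.
Expected occupied = 216 × 0.30573 = 66.04 ≈ 66.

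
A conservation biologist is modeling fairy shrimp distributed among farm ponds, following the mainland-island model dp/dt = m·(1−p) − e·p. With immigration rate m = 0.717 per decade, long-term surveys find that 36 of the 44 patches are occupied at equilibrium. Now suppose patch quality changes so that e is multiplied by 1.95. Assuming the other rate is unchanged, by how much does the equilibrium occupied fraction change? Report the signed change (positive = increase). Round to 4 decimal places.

-0.1205

Observed p* = 36/44 = 0.81818.
Balance m(1−p*) = e·p* gives e = m(1−p*)/p* = 0.717×0.18182/0.81818 = 0.15934.
New p* = m/(m+e) = 0.71700/(0.71700+0.31071) = 0.69767.
Δp* = 0.69767 − 0.81818 = -0.12051.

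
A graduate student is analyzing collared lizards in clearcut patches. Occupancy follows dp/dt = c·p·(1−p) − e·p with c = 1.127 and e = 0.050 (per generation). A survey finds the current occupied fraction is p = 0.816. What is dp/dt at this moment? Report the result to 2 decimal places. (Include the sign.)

Colonization term: c·p·(1−p) = 1.127×0.816×0.1840 = 0.16921.
Extinction term: e·p = 0.04080.
dp/dt = 0.16921 − 0.04080 = 0.12841.

0.13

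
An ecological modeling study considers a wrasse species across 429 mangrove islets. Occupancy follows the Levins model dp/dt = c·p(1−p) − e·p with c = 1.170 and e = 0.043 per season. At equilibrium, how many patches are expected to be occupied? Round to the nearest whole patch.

413

p* = 1 − e/c = 1 − 0.043/1.170 = 0.9632.
Expected occupied patches = N × p* = 429 × 0.9632 = 413.23 ≈ 413.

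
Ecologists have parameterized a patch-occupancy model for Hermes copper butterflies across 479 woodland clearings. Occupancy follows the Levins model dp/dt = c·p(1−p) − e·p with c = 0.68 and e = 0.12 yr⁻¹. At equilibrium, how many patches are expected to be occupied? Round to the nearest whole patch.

p* = 1 − e/c = 1 − 0.12/0.68 = 0.8235.
Expected occupied patches = N × p* = 479 × 0.8235 = 394.47 ≈ 394.

394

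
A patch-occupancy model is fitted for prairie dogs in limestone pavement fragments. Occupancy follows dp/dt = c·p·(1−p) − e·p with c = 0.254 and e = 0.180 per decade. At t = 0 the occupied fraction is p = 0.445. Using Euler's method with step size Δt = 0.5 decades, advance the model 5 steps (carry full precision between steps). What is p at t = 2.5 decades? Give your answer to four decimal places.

0.4075

Update rule: p ← p + [c·p·(1−p) − e·p]·Δt with Δt = 0.5.
step 1: Δp = -0.00868, p = 0.43632
step 2: Δp = -0.00803, p = 0.42828
step 3: Δp = -0.00745, p = 0.42083
step 4: Δp = -0.00692, p = 0.41391
step 5: Δp = -0.00644, p = 0.40747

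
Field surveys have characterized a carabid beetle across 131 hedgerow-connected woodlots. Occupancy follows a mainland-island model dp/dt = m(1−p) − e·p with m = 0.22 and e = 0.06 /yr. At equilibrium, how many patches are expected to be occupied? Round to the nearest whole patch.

103

p* = m/(m+e) = 0.22/0.2800 = 0.7857.
Expected occupied patches = N × p* = 131 × 0.7857 = 102.93 ≈ 103.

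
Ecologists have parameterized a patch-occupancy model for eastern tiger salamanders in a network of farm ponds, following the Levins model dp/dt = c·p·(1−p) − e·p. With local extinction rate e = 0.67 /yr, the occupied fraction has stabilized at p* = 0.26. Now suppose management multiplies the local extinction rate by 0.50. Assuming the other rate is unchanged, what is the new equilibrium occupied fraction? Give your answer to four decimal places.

0.6300

Balance c(1−p*) = e gives c = e/(1 − 0.26000) = 0.67/0.74000 = 0.90541.
New p* = 1 − e/c = 1 − 0.33500/0.90541 = 0.63000.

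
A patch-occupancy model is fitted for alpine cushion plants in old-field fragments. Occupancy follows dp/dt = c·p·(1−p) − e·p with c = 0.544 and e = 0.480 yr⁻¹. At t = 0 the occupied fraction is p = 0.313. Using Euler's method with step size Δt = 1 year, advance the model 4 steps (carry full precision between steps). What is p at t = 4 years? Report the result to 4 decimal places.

0.2208

Update rule: p ← p + [c·p·(1−p) − e·p]·Δt with Δt = 1.
t = 1: p = 0.31300 + (-0.03326) = 0.27974
t = 2: p = 0.27974 + (-0.02467) = 0.25507
t = 3: p = 0.25507 + (-0.01907) = 0.23600
t = 4: p = 0.23600 + (-0.01519) = 0.22081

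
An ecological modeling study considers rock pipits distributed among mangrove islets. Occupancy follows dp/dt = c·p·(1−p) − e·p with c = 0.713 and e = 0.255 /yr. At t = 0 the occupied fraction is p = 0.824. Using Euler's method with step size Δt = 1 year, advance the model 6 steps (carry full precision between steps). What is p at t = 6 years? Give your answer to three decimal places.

0.645

Update rule: p ← p + [c·p·(1−p) − e·p]·Δt with Δt = 1.
t = 1: p = 0.82400 + (-0.10672) = 0.71728
t = 2: p = 0.71728 + (-0.03832) = 0.67896
t = 3: p = 0.67896 + (-0.01772) = 0.66124
t = 4: p = 0.66124 + (-0.00890) = 0.65234
t = 5: p = 0.65234 + (-0.00464) = 0.64770
t = 6: p = 0.64770 + (-0.00247) = 0.64523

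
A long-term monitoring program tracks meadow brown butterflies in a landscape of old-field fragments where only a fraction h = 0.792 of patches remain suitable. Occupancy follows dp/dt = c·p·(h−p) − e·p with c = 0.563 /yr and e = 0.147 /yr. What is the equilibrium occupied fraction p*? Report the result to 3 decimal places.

0.531

Setting dp/dt = 0 and dividing by p* gives c·(h−p*) = e.
So p* = h − e/c = 0.792 − 0.147/0.563 = 0.792 − 0.2611 = 0.5309.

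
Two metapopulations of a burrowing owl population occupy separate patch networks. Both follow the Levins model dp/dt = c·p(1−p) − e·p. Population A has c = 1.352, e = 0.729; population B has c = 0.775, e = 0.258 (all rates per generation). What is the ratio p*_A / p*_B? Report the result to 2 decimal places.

0.69

A: p*_A = 1 − 0.729/1.352 = 0.4608.
B: p*_B = 1 − 0.258/0.775 = 0.6671.
p*_A / p*_B = 0.4608/0.6671 = 0.6908.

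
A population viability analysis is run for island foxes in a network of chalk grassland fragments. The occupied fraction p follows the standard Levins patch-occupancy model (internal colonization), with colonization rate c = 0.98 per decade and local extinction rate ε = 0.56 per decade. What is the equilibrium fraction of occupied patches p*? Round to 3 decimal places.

At equilibrium, colonization balances extinction: c·p*·(1−p*) = ε·p*.
So p* = 1 − ε/c = 1 − 0.56/0.98 = 1 − 0.5714 = 0.4286.

0.429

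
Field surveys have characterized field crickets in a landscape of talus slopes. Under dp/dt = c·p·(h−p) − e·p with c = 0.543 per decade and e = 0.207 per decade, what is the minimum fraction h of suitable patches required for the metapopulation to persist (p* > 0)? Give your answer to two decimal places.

p* = h − e/c is positive only when h > e/c.
h_min = e/c = 0.207/0.543 = 0.3812.

0.38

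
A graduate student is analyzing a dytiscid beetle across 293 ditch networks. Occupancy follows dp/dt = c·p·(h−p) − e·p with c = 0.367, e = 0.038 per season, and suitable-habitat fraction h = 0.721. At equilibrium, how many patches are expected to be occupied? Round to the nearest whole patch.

p* = h − e/c = 0.721 − 0.1035 = 0.6175.
Expected occupied patches = N × p* = 293 × 0.6175 = 180.92 ≈ 181.

181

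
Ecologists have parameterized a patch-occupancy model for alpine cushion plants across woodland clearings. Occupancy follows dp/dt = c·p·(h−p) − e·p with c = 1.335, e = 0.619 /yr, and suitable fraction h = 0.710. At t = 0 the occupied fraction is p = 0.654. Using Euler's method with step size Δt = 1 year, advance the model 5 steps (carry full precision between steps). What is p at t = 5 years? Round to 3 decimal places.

Update rule: p ← p + [c·p·(h−p) − e·p]·Δt with Δt = 1.
t = 1: p = 0.65400 + (-0.35593) = 0.29807
t = 2: p = 0.29807 + (-0.02059) = 0.27748
t = 3: p = 0.27748 + (-0.01154) = 0.26594
t = 4: p = 0.26594 + (-0.00696) = 0.25898
t = 5: p = 0.25898 + (-0.00437) = 0.25461

0.255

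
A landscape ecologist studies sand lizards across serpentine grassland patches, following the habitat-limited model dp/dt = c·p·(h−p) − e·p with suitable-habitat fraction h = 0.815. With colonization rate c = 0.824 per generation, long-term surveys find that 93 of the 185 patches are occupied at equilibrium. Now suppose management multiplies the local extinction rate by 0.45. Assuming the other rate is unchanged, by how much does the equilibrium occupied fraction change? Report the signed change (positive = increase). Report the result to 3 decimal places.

Observed p* = 93/185 = 0.50270.
Balance c(h−p*) = e gives e = 0.824×(0.815 − 0.50270) = 0.25734.
New p* = 0.815 − e/c = 0.815 − 0.11580/0.82400 = 0.67447.
Δp* = 0.67447 − 0.50270 = +0.17177.

0.172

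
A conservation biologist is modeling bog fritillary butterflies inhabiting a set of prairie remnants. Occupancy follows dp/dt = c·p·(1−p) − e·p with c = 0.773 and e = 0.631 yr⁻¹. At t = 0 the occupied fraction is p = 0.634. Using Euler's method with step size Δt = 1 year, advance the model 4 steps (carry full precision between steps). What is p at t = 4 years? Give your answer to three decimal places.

0.272

Update rule: p ← p + [c·p·(1−p) − e·p]·Δt with Δt = 1.
p: 0.63400 → 0.41332  (Δp = -0.22068)
p: 0.41332 → 0.33996  (Δp = -0.07336)
p: 0.33996 → 0.29889  (Δp = -0.04106)
p: 0.29889 → 0.27228  (Δp = -0.02661)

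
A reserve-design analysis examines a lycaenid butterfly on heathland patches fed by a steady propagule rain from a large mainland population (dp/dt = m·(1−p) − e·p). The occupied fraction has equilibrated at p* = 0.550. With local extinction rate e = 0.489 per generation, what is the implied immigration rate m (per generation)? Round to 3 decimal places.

At equilibrium m(1−p*) = e·p*, so m = e·p*/(1−p*).
m = 0.489 × 0.550 / 0.4500 = 0.2690/0.4500 = 0.5977.

0.598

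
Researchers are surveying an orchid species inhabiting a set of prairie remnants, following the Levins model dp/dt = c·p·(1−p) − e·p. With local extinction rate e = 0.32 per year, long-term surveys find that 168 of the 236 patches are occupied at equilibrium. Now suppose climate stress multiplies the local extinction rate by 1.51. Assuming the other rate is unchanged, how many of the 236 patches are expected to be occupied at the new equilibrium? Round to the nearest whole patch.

Observed p* = 168/236 = 0.71186.
Balance c(1−p*) = e gives c = e/(1 − 0.71186) = 0.32/0.28814 = 1.11057.
New p* = 1 − e/c = 1 − 0.48320/1.11057 = 0.56491.
Expected occupied = 236 × 0.56491 = 133.32 ≈ 133.

133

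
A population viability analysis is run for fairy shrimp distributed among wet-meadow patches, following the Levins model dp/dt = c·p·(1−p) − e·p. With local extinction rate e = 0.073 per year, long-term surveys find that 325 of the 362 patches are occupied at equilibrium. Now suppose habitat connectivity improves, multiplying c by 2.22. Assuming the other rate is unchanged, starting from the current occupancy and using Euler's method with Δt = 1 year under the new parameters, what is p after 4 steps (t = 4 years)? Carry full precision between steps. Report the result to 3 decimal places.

0.951

Observed p* = 325/362 = 0.89779.
Balance c(1−p*) = e gives c = e/(1 − 0.89779) = 0.073/0.10221 = 0.71422.
Starting from p₀ = 0.89779; update p ← p + (dp/dt)·Δt with the new parameters.
step 1: Δp = +0.07996, p = 0.97775
step 2: Δp = -0.03688, p = 0.94087
step 3: Δp = +0.01953, p = 0.96040
step 4: Δp = -0.00980, p = 0.95059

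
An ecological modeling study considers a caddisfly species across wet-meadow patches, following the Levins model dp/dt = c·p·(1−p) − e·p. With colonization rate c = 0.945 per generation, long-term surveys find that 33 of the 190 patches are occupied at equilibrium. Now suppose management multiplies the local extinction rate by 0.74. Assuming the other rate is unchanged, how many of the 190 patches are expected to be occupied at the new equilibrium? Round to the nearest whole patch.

Observed p* = 33/190 = 0.17368.
Balance c(1−p*) = e gives e = 0.945×(1 − 0.17368) = 0.78087.
New p* = 1 − e/c = 1 − 0.57784/0.94500 = 0.38853.
Expected occupied = 190 × 0.38853 = 73.82 ≈ 74.

74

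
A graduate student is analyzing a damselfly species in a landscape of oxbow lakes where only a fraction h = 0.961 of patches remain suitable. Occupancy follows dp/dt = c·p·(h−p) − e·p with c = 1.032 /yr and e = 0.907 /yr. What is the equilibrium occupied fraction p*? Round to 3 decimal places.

Setting dp/dt = 0 and dividing by p* gives c·(h−p*) = e.
So p* = h − e/c = 0.961 − 0.907/1.032 = 0.961 − 0.8789 = 0.0821.

0.082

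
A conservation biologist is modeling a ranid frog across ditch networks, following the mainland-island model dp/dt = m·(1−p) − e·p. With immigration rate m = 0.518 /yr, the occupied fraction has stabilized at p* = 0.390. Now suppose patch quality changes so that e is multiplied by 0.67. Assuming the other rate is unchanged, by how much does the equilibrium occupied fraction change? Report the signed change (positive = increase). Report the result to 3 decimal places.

0.098

Balance m(1−p*) = e·p* gives e = m(1−p*)/p* = 0.518×0.61000/0.39000 = 0.81021.
New p* = m/(m+e) = 0.51800/(0.51800+0.54284) = 0.48829.
Δp* = 0.48829 − 0.39000 = +0.09829.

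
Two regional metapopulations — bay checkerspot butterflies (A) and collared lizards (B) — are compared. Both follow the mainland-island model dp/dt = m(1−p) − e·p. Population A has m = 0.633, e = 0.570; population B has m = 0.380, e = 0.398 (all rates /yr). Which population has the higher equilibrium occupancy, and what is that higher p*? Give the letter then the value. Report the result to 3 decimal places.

A, 0.526

A: p*_A = m/(m+e) = 0.633/1.2030 = 0.5262.
B: p*_B = 0.380/0.7780 = 0.4884.
A is higher at 0.5262.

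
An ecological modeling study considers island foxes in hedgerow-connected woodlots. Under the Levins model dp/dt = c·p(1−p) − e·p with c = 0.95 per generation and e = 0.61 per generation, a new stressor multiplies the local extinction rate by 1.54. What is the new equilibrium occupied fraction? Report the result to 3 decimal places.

Before: p* = 1 − 0.61/0.95 = 0.3579.
After the change, c = 0.95, e = 0.9394, so p* = 1 − 0.9394/0.95 = 0.0112.

0.011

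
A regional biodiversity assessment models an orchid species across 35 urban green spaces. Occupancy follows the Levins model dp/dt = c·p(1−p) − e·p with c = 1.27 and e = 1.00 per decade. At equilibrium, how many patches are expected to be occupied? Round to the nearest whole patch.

p* = 1 − e/c = 1 − 1.00/1.27 = 0.2126.
Expected occupied patches = N × p* = 35 × 0.2126 = 7.44 ≈ 7.

7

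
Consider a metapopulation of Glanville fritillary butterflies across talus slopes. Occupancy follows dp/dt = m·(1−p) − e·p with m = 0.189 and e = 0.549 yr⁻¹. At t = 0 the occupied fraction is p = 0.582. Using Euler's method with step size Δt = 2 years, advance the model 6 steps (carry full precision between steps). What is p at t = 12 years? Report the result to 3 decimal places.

Update rule: p ← p + [m·(1−p) − e·p]·Δt with Δt = 2.
  1  |  dp/dt·Δt = -0.481032  |  p_1 = 0.100968
  2  |  dp/dt·Δt = +0.228971  |  p_2 = 0.329939
  3  |  dp/dt·Δt = -0.108990  |  p_3 = 0.220949
  4  |  dp/dt·Δt = +0.051879  |  p_4 = 0.272828
  5  |  dp/dt·Δt = -0.024695  |  p_5 = 0.248134
  6  |  dp/dt·Δt = +0.011755  |  p_6 = 0.259888

0.260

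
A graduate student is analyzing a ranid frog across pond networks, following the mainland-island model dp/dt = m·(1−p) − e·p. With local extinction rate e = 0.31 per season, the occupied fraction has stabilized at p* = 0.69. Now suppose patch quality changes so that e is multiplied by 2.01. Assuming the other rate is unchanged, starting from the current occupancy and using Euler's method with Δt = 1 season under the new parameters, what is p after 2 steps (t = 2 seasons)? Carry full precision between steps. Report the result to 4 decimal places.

0.5416

Balance m(1−p*) = e·p* gives m = e·p*/(1−p*) = 0.31×0.69000/0.31000 = 0.69000.
Starting from p₀ = 0.69000; update p ← p + (dp/dt)·Δt with the new parameters.
step 1: Δp = -0.21604, p = 0.47396
step 2: Δp = +0.06764, p = 0.54160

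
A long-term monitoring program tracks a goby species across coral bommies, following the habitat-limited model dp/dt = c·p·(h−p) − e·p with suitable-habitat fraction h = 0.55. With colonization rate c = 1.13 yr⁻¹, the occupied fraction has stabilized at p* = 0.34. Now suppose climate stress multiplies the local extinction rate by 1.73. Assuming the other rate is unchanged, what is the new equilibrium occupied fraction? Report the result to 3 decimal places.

0.187

Balance c(h−p*) = e gives e = 1.13×(0.55 − 0.34000) = 0.23730.
New p* = 0.55 − e/c = 0.55 − 0.41053/1.13000 = 0.18670.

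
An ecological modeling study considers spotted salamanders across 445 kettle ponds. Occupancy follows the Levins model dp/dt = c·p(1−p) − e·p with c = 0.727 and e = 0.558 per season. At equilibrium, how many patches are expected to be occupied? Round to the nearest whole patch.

p* = 1 − e/c = 1 − 0.558/0.727 = 0.2325.
Expected occupied patches = N × p* = 445 × 0.2325 = 103.45 ≈ 103.

103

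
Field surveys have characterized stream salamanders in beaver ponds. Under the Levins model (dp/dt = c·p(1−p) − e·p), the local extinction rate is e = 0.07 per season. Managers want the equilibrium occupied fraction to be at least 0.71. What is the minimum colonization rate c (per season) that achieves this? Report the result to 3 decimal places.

p* = 1 − e/c ≥ 0.71 requires e/c ≤ 0.2900, i.e. c ≥ e/0.2900.
c_min = 0.07/0.2900 = 0.2414.

0.241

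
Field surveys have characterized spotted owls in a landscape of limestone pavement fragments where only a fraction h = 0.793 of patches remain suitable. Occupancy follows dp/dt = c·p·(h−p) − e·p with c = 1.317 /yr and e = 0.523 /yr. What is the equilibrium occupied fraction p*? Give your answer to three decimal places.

0.396

Setting dp/dt = 0 and dividing by p* gives c·(h−p*) = e.
So p* = h − e/c = 0.793 − 0.523/1.317 = 0.793 − 0.3971 = 0.3959.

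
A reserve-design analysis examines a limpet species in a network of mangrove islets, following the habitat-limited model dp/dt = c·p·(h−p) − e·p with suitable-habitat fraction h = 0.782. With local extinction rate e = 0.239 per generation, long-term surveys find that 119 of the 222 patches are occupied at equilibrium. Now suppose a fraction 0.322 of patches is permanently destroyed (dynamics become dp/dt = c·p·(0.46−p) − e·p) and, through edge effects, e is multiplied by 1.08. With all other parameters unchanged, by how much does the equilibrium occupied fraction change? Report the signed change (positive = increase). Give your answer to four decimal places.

-0.3417

Observed p* = 119/222 = 0.53604.
Balance c(h−p*) = e gives c = e/(0.782 − 0.53604) = 0.239/0.24596 = 0.97170.
New p* = 0.46 − e/c = 0.46 − 0.25812/0.97170 = 0.19436.
Δp* = 0.19436 − 0.53604 = -0.34168.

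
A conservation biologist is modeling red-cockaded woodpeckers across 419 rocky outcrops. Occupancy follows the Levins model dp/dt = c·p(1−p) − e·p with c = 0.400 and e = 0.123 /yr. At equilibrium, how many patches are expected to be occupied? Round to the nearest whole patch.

290

p* = 1 − e/c = 1 − 0.123/0.400 = 0.6925.
Expected occupied patches = N × p* = 419 × 0.6925 = 290.16 ≈ 290.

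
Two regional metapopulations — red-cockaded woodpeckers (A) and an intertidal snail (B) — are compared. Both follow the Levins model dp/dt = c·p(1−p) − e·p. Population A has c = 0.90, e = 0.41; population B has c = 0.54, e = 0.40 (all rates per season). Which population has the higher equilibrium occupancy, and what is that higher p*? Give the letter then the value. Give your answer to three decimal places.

A, 0.544

A: p*_A = 1 − 0.41/0.90 = 0.5444.
B: p*_B = 1 − 0.40/0.54 = 0.2593.
A is higher at 0.5444.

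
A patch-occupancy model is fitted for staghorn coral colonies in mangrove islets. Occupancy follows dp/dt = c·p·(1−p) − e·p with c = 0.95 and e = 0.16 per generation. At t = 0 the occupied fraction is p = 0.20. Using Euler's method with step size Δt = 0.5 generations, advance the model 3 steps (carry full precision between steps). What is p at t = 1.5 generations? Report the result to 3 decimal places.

Update rule: p ← p + [c·p·(1−p) − e·p]·Δt with Δt = 0.5.
p: 0.20000 → 0.26000  (Δp = +0.06000)
p: 0.26000 → 0.33059  (Δp = +0.07059)
p: 0.33059 → 0.40926  (Δp = +0.07867)

0.409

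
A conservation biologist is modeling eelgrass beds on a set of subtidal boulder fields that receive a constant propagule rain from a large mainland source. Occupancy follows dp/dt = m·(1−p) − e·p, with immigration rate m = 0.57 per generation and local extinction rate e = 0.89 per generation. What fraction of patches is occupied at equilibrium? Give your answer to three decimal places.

Setting dp/dt = 0: m − m·p* = e·p*, so m = (m+e)·p*.
p* = m/(m+e) = 0.57/(0.57+0.89) = 0.57/1.4600 = 0.3904.

0.390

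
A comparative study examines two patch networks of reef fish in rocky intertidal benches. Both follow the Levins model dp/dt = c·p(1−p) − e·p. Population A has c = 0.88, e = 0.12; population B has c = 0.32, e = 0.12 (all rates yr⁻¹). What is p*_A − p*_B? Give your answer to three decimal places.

0.239

A: p*_A = 1 − 0.12/0.88 = 0.8636.
B: p*_B = 1 − 0.12/0.32 = 0.6250.
p*_A − p*_B = 0.8636 − 0.6250 = 0.2386.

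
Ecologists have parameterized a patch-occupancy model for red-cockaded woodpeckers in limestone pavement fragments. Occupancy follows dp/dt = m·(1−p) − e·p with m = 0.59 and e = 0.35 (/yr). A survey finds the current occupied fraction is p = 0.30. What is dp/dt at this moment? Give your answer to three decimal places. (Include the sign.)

Colonization term: m·(1−p) = 0.59×0.7000 = 0.41300.
Extinction term: e·p = 0.10500.
dp/dt = 0.41300 − 0.10500 = 0.30800.

0.308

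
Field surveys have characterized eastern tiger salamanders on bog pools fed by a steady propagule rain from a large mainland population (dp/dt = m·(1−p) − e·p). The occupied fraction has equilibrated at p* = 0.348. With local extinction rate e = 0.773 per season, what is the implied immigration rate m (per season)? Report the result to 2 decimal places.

At equilibrium m(1−p*) = e·p*, so m = e·p*/(1−p*).
m = 0.773 × 0.348 / 0.6520 = 0.2690/0.6520 = 0.4126.

0.41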